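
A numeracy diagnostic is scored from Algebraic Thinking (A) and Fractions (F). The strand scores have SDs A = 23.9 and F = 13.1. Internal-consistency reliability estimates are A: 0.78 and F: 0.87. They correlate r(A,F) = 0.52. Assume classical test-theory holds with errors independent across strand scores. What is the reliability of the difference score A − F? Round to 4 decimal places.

0.6453

Var(A−F) = 23.9² + 13.1² − 2·23.9·13.1·0.52 = 742.82 − 325.614 = 417.206.
With uncorrelated errors the cross-covariances are all true-score covariance, so they carry over unchanged; only the diagonal terms shrink to ρᵢσᵢ².
True-score variance = [23.9²·0.78 + 13.1²·0.87] − 325.614 = 594.844 − 325.614 = 269.231.
Reliability = 269.231 / 417.206 = 0.6453.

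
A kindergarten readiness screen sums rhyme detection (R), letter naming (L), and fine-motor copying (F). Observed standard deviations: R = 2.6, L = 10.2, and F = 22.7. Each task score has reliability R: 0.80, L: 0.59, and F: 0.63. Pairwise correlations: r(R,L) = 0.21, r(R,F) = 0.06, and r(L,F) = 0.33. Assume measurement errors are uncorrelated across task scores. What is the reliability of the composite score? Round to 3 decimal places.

Var(R+L+F) = 2.6² + 10.2² + 22.7² + 2·[2.6·10.2·0.21 + 2.6·22.7·0.06 + 10.2·22.7·0.33] = 626.09 + 171.037 = 797.127.
Under uncorrelated errors the observed covariances equal the true-score covariances, so only the own-variance terms attenuate.
True-score variance = [2.6²·0.80 + 10.2²·0.59 + 22.7²·0.63] + 171.037 = 391.424 + 171.037 = 562.462.
Reliability = 562.462 / 797.127 = 0.706.

0.706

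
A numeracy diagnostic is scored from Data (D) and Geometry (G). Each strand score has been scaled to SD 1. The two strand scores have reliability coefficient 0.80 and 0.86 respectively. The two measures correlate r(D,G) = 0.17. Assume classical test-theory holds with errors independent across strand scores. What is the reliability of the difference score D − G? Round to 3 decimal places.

0.795

Var(D−G) = 1 + 1 − 2·0.17 = 2 − 0.34 = 1.66.
Because errors are independent across components, Cov(Tᵢ,Tⱼ) = Cov(Xᵢ,Xⱼ); the off-diagonal part of the true-score variance is the same as above.
True-score variance = [0.80 + 0.86] − 0.34 = 1.66 − 0.34 = 1.32.
Reliability = 1.32 / 1.66 = 0.795.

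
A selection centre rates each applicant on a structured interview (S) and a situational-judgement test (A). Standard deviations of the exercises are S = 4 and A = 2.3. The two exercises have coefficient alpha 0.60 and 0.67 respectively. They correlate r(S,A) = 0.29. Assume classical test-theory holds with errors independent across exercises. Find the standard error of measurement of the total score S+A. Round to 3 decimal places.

2.854

Var(total) = 21.29 + 5.336 = 26.626.
True-score variance = 13.1443 + 5.336 = 18.4803, so reliability = 0.6941.
Error variance = 26.626 − 18.4803 = 8.1457; SEM = √8.1457 = 2.854.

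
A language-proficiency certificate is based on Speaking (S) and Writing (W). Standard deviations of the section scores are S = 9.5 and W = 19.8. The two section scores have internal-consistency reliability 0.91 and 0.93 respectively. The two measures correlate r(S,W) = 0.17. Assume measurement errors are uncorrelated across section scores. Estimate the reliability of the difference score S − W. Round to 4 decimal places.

0.9150

Var(S−W) = 9.5² + 19.8² − 2·9.5·19.8·0.17 = 482.29 − 63.954 = 418.336.
With uncorrelated errors the cross-covariances are all true-score covariance, so they carry over unchanged; only the diagonal terms shrink to ρᵢσᵢ².
True-score variance = [9.5²·0.91 + 19.8²·0.93] − 63.954 = 446.725 − 63.954 = 382.771.
Reliability = 382.771 / 418.336 = 0.9150.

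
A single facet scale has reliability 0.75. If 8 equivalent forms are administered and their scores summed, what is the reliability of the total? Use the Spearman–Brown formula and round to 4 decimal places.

ρ_k = kρ / (1 + (k−1)ρ) = 8·0.75 / (1 + 7·0.75) = 6.000 / 6.250 = 0.9600.

0.9600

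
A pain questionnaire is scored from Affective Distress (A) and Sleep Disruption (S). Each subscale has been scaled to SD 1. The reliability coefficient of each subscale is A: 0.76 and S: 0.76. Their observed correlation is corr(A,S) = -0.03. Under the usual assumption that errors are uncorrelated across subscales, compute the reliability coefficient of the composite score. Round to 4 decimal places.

0.7526

Var(A+S) = 2 + 2·[(-0.03)] = 2 − 0.06 = 1.94.
Under uncorrelated errors the observed covariances equal the true-score covariances, so only the own-variance terms attenuate.
True-score variance = [0.76 + 0.76] − 0.06 = 1.52 − 0.06 = 1.46.
Reliability = 1.46 / 1.94 = 0.7526.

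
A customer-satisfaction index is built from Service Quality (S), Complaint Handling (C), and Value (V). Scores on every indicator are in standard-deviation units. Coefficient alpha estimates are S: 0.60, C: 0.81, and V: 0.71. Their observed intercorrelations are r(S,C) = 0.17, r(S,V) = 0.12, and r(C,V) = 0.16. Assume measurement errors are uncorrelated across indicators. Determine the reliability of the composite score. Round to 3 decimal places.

Var(S+C+V) = 3 + 2·[0.17 + 0.12 + 0.16] = 3 + 0.9 = 3.9.
Because errors are independent across components, Cov(Tᵢ,Tⱼ) = Cov(Xᵢ,Xⱼ); the off-diagonal part of the true-score variance is the same as above.
True-score variance = [0.60 + 0.81 + 0.71] + 0.9 = 2.12 + 0.9 = 3.02.
Reliability = 3.02 / 3.9 = 0.774.

0.774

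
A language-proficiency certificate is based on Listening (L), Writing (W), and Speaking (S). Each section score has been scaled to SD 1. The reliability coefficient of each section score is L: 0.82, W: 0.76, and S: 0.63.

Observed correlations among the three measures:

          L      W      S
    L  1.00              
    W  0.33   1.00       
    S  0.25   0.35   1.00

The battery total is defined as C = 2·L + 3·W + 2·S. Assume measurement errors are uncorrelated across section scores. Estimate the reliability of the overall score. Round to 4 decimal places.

Var(C) = 2² + 3² + 2² + 2·[6·0.33 + 4·0.25 + 6·0.35] = 17 + 10.16 = 27.16.
Because errors are independent across components, Cov(Tᵢ,Tⱼ) = Cov(Xᵢ,Xⱼ); the off-diagonal part of the true-score variance is the same as above.
True-score variance = [2²·0.82 + 3²·0.76 + 2²·0.63] + 10.16 = 12.64 + 10.16 = 22.8.
Reliability = 22.8 / 27.16 = 0.8395.

0.8395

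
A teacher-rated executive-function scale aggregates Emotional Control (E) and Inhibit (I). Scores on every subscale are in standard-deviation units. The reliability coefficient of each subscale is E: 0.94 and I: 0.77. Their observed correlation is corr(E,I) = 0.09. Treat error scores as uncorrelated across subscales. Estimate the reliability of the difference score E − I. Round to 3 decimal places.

Var(E−I) = 1 + 1 − 2·0.09 = 2 − 0.18 = 1.82.
With uncorrelated errors the cross-covariances are all true-score covariance, so they carry over unchanged; only the diagonal terms shrink to ρᵢσᵢ².
True-score variance = [0.94 + 0.77] − 0.18 = 1.71 − 0.18 = 1.53.
Reliability = 1.53 / 1.82 = 0.841.

0.841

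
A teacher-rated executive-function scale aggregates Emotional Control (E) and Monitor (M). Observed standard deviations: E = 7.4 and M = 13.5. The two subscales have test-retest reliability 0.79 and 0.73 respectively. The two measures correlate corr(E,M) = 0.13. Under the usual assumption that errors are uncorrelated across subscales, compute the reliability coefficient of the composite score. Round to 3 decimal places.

Var(E+M) = 7.4² + 13.5² + 2·[7.4·13.5·0.13] = 237.01 + 25.974 = 262.984.
With uncorrelated errors the cross-covariances are all true-score covariance, so they carry over unchanged; only the diagonal terms shrink to ρᵢσᵢ².
True-score variance = [7.4²·0.79 + 13.5²·0.73] + 25.974 = 176.303 + 25.974 = 202.277.
Reliability = 202.277 / 262.984 = 0.769.

0.769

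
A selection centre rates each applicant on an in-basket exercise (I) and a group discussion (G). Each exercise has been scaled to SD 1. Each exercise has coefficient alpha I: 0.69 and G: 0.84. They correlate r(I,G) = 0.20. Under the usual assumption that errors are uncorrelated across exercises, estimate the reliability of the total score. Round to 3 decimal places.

Var(I+G) = 2 + 2·[0.20] = 2 + 0.4 = 2.4.
With uncorrelated errors the cross-covariances are all true-score covariance, so they carry over unchanged; only the diagonal terms shrink to ρᵢσᵢ².
True-score variance = [0.69 + 0.84] + 0.4 = 1.53 + 0.4 = 1.93.
Reliability = 1.93 / 2.4 = 0.804.

0.804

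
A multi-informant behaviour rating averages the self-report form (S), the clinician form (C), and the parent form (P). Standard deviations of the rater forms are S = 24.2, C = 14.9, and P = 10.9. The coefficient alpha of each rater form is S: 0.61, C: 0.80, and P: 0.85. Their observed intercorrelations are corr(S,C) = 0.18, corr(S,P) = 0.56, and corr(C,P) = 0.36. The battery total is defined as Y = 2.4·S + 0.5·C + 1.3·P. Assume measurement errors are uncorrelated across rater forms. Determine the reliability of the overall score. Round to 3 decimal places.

Var(Y) = 2.4²·24.2² + 0.5²·14.9² + 1.3²·10.9² + 2·[1.2·24.2·14.9·0.18 + 3.12·24.2·10.9·0.56 + 0.65·14.9·10.9·0.36] = 3629.58 + 1153.53 = 4783.11.
Under uncorrelated errors the observed covariances equal the true-score covariances, so only the own-variance terms attenuate.
True-score variance = [2.4²·24.2²·0.61 + 0.5²·14.9²·0.80 + 1.3²·10.9²·0.85] + 1153.53 = 2272.78 + 1153.53 = 3426.31.
Reliability = 3426.31 / 4783.11 = 0.716.

0.716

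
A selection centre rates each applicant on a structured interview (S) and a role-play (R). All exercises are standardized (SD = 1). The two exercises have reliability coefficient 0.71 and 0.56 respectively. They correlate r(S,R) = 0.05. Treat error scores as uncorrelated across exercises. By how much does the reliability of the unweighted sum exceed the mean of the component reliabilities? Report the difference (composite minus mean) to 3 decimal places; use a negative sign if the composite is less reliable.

Var(sum) = 2 + 0.1 = 2.1; true-score variance = 1.27 + 0.1 = 1.37; composite reliability = 0.6524.
Mean component reliability = 0.6350.
Difference = 0.6524 − 0.6350 = 0.017.

0.017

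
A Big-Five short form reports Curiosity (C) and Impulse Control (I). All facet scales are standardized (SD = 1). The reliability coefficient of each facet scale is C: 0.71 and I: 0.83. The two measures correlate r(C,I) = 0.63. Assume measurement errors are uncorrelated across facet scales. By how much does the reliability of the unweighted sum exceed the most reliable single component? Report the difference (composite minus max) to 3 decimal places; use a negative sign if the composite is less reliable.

Var(sum) = 2 + 1.26 = 3.26; true-score variance = 1.54 + 1.26 = 2.8; composite reliability = 0.8589.
Max component reliability = 0.8300.
Difference = 0.8589 − 0.8300 = 0.029.

0.029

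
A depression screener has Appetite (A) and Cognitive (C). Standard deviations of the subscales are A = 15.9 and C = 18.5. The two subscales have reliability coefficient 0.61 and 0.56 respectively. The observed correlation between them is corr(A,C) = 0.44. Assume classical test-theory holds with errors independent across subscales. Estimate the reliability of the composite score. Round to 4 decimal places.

Var(A+C) = 15.9² + 18.5² + 2·[15.9·18.5·0.44] = 595.06 + 258.852 = 853.912.
Under uncorrelated errors the observed covariances equal the true-score covariances, so only the own-variance terms attenuate.
True-score variance = [15.9²·0.61 + 18.5²·0.56] + 258.852 = 345.874 + 258.852 = 604.726.
Reliability = 604.726 / 853.912 = 0.7082.

0.7082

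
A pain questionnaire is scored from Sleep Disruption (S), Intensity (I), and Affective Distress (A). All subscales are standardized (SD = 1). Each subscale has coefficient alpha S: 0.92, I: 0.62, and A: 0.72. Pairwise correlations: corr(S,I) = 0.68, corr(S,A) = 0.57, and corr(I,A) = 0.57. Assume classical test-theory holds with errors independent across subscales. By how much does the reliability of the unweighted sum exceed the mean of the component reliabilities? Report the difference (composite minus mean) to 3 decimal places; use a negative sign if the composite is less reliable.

0.135

Var(sum) = 3 + 3.64 = 6.64; true-score variance = 2.26 + 3.64 = 5.9; composite reliability = 0.8886.
Mean component reliability = 0.7533.
Difference = 0.8886 − 0.7533 = 0.135.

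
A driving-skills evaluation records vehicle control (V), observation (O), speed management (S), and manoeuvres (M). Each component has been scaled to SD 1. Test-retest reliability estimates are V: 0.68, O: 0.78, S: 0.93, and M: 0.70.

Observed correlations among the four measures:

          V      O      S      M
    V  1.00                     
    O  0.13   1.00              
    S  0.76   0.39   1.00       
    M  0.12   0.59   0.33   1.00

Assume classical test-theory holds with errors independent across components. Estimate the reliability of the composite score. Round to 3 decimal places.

0.895

Var(V+O+S+M) = 4 + 2·[0.13 + 0.76 + 0.12 + 0.39 + 0.59 + 0.33] = 4 + 4.64 = 8.64.
With uncorrelated errors the cross-covariances are all true-score covariance, so they carry over unchanged; only the diagonal terms shrink to ρᵢσᵢ².
True-score variance = [0.68 + 0.78 + 0.93 + 0.70] + 4.64 = 3.09 + 4.64 = 7.73.
Reliability = 7.73 / 8.64 = 0.895.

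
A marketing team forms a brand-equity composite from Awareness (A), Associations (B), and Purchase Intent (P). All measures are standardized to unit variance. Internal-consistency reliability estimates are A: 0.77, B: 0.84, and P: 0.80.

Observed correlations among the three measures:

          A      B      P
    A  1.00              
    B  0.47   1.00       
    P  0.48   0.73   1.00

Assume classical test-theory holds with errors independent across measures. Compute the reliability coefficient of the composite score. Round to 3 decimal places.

Var(A+B+P) = 3 + 2·[0.47 + 0.48 + 0.73] = 3 + 3.36 = 6.36.
With uncorrelated errors the cross-covariances are all true-score covariance, so they carry over unchanged; only the diagonal terms shrink to ρᵢσᵢ².
True-score variance = [0.77 + 0.84 + 0.80] + 3.36 = 2.41 + 3.36 = 5.77.
Reliability = 5.77 / 6.36 = 0.907.

0.907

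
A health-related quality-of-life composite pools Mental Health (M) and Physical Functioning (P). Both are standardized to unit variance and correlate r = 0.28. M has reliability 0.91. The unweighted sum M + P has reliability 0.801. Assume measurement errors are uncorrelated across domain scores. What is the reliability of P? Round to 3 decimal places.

Var(M+P) = 2 + 2·0.28 = 2.560.
True-score variance = ρ_M + ρ_P + 2·0.28, so 0.801 = (0.91 + ρ_P + 0.56) / 2.560.
ρ_P = 0.801·2.560 − 0.91 − 0.56 = 0.581.

0.581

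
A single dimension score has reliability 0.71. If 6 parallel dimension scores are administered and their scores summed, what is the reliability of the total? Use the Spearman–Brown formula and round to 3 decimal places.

ρ_k = kρ / (1 + (k−1)ρ) = 6·0.71 / (1 + 5·0.71) = 4.260 / 4.550 = 0.936.

0.936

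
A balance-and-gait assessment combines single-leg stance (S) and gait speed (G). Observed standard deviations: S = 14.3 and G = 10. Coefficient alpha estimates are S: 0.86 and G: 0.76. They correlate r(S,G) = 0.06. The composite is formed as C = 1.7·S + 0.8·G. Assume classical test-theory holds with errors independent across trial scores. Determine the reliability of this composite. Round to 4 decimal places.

0.8554

Var(C) = 1.7²·14.3² + 0.8²·10² + 2·[1.36·14.3·10·0.06] = 654.976 + 23.3376 = 678.314.
Because errors are independent across components, Cov(Tᵢ,Tⱼ) = Cov(Xᵢ,Xⱼ); the off-diagonal part of the true-score variance is the same as above.
True-score variance = [1.7²·14.3²·0.86 + 0.8²·10²·0.76] + 23.3376 = 556.879 + 23.3376 = 580.217.
Reliability = 580.217 / 678.314 = 0.8554.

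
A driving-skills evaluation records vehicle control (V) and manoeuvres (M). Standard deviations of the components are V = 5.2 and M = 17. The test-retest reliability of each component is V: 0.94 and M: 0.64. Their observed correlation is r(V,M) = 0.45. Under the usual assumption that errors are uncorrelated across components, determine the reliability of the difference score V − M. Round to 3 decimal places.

0.553

Var(V−M) = 5.2² + 17² − 2·5.2·17·0.45 = 316.04 − 79.56 = 236.48.
With uncorrelated errors the cross-covariances are all true-score covariance, so they carry over unchanged; only the diagonal terms shrink to ρᵢσᵢ².
True-score variance = [5.2²·0.94 + 17²·0.64] − 79.56 = 210.378 − 79.56 = 130.818.
Reliability = 130.818 / 236.48 = 0.553.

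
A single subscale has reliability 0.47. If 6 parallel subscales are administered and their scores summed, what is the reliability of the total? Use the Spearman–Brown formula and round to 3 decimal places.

ρ_k = kρ / (1 + (k−1)ρ) = 6·0.47 / (1 + 5·0.47) = 2.820 / 3.350 = 0.842.

0.842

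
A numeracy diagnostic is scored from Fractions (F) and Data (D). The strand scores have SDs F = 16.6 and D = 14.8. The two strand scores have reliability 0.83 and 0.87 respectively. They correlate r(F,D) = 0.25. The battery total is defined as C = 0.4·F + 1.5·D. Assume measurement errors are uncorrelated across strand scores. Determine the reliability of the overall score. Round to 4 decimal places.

0.8828

Var(C) = 0.4²·16.6² + 1.5²·14.8² + 2·[0.6·16.6·14.8·0.25] = 536.93 + 73.704 = 610.634.
Because errors are independent across components, Cov(Tᵢ,Tⱼ) = Cov(Xᵢ,Xⱼ); the off-diagonal part of the true-score variance is the same as above.
True-score variance = [0.4²·16.6²·0.83 + 1.5²·14.8²·0.87] + 73.704 = 465.365 + 73.704 = 539.069.
Reliability = 539.069 / 610.634 = 0.8828.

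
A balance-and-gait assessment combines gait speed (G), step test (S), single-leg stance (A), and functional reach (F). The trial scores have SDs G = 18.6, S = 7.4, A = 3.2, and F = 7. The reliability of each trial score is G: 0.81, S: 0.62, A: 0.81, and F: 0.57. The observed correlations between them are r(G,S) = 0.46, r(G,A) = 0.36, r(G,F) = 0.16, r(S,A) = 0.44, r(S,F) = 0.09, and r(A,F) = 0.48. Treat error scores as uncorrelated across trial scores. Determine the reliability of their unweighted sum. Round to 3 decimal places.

0.848

Var(G+S+A+F) = 18.6² + 7.4² + 3.2² + 7² + 2·[18.6·7.4·0.46 + 18.6·3.2·0.36 + 18.6·7·0.16 + 7.4·3.2·0.44 + 7.4·7·0.09 + 3.2·7·0.48] = 459.96 + 262.814 = 722.774.
Because errors are independent across components, Cov(Tᵢ,Tⱼ) = Cov(Xᵢ,Xⱼ); the off-diagonal part of the true-score variance is the same as above.
True-score variance = [18.6²·0.81 + 7.4²·0.62 + 3.2²·0.81 + 7²·0.57] + 262.814 = 350.403 + 262.814 = 613.217.
Reliability = 613.217 / 722.774 = 0.848.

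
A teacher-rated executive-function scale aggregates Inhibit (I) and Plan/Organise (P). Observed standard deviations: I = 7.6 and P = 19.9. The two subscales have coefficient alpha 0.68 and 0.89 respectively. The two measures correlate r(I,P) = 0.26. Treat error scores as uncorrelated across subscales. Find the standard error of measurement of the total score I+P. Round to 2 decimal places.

Var(total) = 453.77 + 78.6448 = 532.415.
True-score variance = 391.726 + 78.6448 = 470.37, so reliability = 0.8835.
Error variance = 532.415 − 470.37 = 62.0443; SEM = √62.0443 = 7.88.

7.88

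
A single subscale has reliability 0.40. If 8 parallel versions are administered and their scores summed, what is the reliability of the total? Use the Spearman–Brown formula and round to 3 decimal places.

ρ_k = kρ / (1 + (k−1)ρ) = 8·0.40 / (1 + 7·0.40) = 3.200 / 3.800 = 0.842.

0.842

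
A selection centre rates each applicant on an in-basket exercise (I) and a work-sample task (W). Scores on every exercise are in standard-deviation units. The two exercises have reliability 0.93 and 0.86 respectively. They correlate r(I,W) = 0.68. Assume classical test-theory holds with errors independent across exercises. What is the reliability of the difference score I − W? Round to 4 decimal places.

0.6719

Var(I−W) = 1 + 1 − 2·0.68 = 2 − 1.36 = 0.64.
Under uncorrelated errors the observed covariances equal the true-score covariances, so only the own-variance terms attenuate.
True-score variance = [0.93 + 0.86] − 1.36 = 1.79 − 1.36 = 0.43.
Reliability = 0.43 / 0.64 = 0.6719.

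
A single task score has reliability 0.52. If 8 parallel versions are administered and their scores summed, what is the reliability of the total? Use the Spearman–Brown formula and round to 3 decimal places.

ρ_k = kρ / (1 + (k−1)ρ) = 8·0.52 / (1 + 7·0.52) = 4.160 / 4.640 = 0.897.

0.897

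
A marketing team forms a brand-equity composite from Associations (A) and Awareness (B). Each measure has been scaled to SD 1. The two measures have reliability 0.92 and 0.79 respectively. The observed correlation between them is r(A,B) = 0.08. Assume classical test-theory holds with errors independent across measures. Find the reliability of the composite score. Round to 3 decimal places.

0.866

Var(A+B) = 2 + 2·[0.08] = 2 + 0.16 = 2.16.
With uncorrelated errors the cross-covariances are all true-score covariance, so they carry over unchanged; only the diagonal terms shrink to ρᵢσᵢ².
True-score variance = [0.92 + 0.79] + 0.16 = 1.71 + 0.16 = 1.87.
Reliability = 1.87 / 2.16 = 0.866.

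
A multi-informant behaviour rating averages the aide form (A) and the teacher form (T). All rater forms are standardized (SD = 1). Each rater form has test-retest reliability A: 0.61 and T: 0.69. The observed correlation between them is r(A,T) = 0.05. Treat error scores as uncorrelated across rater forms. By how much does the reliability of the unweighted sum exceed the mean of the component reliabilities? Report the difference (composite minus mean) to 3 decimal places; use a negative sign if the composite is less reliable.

Var(sum) = 2 + 0.1 = 2.1; true-score variance = 1.3 + 0.1 = 1.4; composite reliability = 0.6667.
Mean component reliability = 0.6500.
Difference = 0.6667 − 0.6500 = 0.017.

0.017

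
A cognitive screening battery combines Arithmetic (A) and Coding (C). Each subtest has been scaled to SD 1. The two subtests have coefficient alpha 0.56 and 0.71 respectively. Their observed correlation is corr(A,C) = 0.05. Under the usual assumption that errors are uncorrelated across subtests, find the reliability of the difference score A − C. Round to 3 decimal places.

Var(A−C) = 1 + 1 − 2·0.05 = 2 − 0.1 = 1.9.
Under uncorrelated errors the observed covariances equal the true-score covariances, so only the own-variance terms attenuate.
True-score variance = [0.56 + 0.71] − 0.1 = 1.27 − 0.1 = 1.17.
Reliability = 1.17 / 1.9 = 0.616.

0.616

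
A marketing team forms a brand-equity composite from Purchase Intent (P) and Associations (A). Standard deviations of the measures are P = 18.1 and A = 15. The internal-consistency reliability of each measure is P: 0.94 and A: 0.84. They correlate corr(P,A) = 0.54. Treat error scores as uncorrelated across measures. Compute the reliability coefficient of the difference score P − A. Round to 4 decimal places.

0.7854

Var(P−A) = 18.1² + 15² − 2·18.1·15·0.54 = 552.61 − 293.22 = 259.39.
With uncorrelated errors the cross-covariances are all true-score covariance, so they carry over unchanged; only the diagonal terms shrink to ρᵢσᵢ².
True-score variance = [18.1²·0.94 + 15²·0.84] − 293.22 = 496.953 − 293.22 = 203.733.
Reliability = 203.733 / 259.39 = 0.7854.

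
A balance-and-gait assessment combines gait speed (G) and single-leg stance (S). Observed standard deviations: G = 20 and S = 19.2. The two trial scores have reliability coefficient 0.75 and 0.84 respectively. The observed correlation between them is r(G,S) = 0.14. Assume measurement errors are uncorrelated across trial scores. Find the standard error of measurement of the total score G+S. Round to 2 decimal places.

12.61

Var(total) = 768.64 + 107.52 = 876.16.
True-score variance = 609.658 + 107.52 = 717.178, so reliability = 0.8185.
Error variance = 876.16 − 717.178 = 158.982; SEM = √158.982 = 12.61.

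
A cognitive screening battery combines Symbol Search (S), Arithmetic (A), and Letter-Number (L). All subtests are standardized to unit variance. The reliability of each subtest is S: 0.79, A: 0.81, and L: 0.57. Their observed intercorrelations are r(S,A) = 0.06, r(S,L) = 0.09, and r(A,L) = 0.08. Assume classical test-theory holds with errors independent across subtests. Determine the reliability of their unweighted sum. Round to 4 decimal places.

Var(S+A+L) = 3 + 2·[0.06 + 0.09 + 0.08] = 3 + 0.46 = 3.46.
Because errors are independent across components, Cov(Tᵢ,Tⱼ) = Cov(Xᵢ,Xⱼ); the off-diagonal part of the true-score variance is the same as above.
True-score variance = [0.79 + 0.81 + 0.57] + 0.46 = 2.17 + 0.46 = 2.63.
Reliability = 2.63 / 3.46 = 0.7601.

0.7601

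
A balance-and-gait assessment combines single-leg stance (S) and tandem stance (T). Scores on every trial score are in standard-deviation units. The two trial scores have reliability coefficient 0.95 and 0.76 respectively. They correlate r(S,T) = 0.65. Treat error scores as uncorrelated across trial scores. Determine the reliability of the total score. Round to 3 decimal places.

0.912

Var(S+T) = 2 + 2·[0.65] = 2 + 1.3 = 3.3.
With uncorrelated errors the cross-covariances are all true-score covariance, so they carry over unchanged; only the diagonal terms shrink to ρᵢσᵢ².
True-score variance = [0.95 + 0.76] + 1.3 = 1.71 + 1.3 = 3.01.
Reliability = 3.01 / 3.3 = 0.912.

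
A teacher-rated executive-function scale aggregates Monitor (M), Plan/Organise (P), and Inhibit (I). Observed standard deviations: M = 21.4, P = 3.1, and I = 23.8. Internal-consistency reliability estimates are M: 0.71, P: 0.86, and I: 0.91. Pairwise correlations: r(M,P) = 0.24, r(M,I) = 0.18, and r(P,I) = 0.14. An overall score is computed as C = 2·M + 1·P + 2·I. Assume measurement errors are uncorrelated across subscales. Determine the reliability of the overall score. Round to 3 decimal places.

Var(C) = 2²·21.4² + 3.1² + 2²·23.8² + 2·[2·21.4·3.1·0.24 + 4·21.4·23.8·0.18 + 2·3.1·23.8·0.14] = 4107.21 + 838.424 = 4945.63.
Under uncorrelated errors the observed covariances equal the true-score covariances, so only the own-variance terms attenuate.
True-score variance = [2²·21.4²·0.71 + 3.1²·0.86 + 2²·23.8²·0.91] + 838.424 = 3370.71 + 838.424 = 4209.14.
Reliability = 4209.14 / 4945.63 = 0.851.

0.851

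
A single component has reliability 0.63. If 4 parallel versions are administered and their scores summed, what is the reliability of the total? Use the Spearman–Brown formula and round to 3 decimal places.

ρ_k = kρ / (1 + (k−1)ρ) = 4·0.63 / (1 + 3·0.63) = 2.520 / 2.890 = 0.872.

0.872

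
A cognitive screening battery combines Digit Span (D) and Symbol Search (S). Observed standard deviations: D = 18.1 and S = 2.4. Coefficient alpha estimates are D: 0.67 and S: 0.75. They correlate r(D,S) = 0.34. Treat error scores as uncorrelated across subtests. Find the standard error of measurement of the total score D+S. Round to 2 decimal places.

10.47

Var(total) = 333.37 + 29.5392 = 362.909.
True-score variance = 223.819 + 29.5392 = 253.358, so reliability = 0.6981.
Error variance = 362.909 − 253.358 = 109.551; SEM = √109.551 = 10.47.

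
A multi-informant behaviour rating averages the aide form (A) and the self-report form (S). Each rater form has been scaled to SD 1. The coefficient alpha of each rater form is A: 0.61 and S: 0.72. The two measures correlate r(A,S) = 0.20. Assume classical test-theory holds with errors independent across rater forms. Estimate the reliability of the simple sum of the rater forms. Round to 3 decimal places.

Var(A+S) = 2 + 2·[0.20] = 2 + 0.4 = 2.4.
Because errors are independent across components, Cov(Tᵢ,Tⱼ) = Cov(Xᵢ,Xⱼ); the off-diagonal part of the true-score variance is the same as above.
True-score variance = [0.61 + 0.72] + 0.4 = 1.33 + 0.4 = 1.73.
Reliability = 1.73 / 2.4 = 0.721.

0.721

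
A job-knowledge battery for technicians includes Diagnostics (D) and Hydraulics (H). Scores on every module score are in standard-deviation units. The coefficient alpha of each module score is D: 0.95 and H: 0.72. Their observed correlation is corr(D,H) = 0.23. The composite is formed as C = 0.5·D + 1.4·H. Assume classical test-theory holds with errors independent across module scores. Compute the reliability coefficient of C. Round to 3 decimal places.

0.778

Var(C) = 0.5² + 1.4² + 2·[0.7·0.23] = 2.21 + 0.322 = 2.532.
Under uncorrelated errors the observed covariances equal the true-score covariances, so only the own-variance terms attenuate.
True-score variance = [0.5²·0.95 + 1.4²·0.72] + 0.322 = 1.6487 + 0.322 = 1.9707.
Reliability = 1.9707 / 2.532 = 0.778.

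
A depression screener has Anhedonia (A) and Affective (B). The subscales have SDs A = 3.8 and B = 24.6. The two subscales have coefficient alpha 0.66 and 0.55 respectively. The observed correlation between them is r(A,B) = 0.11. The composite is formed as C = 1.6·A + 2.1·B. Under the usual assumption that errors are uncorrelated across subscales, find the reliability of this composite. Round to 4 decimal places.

0.5627

Var(C) = 1.6²·3.8² + 2.1²·24.6² + 2·[3.36·3.8·24.6·0.11] = 2705.72 + 69.1004 = 2774.82.
Under uncorrelated errors the observed covariances equal the true-score covariances, so only the own-variance terms attenuate.
True-score variance = [1.6²·3.8²·0.66 + 2.1²·24.6²·0.55] + 69.1004 = 1492.21 + 69.1004 = 1561.31.
Reliability = 1561.31 / 2774.82 = 0.5627.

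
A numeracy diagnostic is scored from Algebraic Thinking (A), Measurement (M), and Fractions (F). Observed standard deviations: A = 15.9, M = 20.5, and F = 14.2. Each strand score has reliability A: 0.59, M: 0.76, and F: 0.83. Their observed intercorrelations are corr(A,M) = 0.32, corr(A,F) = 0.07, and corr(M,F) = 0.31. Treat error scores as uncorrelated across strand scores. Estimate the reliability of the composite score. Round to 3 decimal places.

0.816

Var(A+M+F) = 15.9² + 20.5² + 14.2² + 2·[15.9·20.5·0.32 + 15.9·14.2·0.07 + 20.5·14.2·0.31] = 874.7 + 420.699 = 1295.4.
With uncorrelated errors the cross-covariances are all true-score covariance, so they carry over unchanged; only the diagonal terms shrink to ρᵢσᵢ².
True-score variance = [15.9²·0.59 + 20.5²·0.76 + 14.2²·0.83] + 420.699 = 635.909 + 420.699 = 1056.61.
Reliability = 1056.61 / 1295.4 = 0.816.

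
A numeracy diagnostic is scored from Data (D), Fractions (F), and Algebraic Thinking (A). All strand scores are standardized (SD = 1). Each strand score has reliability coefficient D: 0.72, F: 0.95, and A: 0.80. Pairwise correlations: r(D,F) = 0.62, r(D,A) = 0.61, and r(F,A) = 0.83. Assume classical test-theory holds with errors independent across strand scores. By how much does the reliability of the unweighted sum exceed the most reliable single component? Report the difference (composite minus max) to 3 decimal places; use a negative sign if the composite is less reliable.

Var(sum) = 3 + 4.12 = 7.12; true-score variance = 2.47 + 4.12 = 6.59; composite reliability = 0.9256.
Max component reliability = 0.9500.
Difference = 0.9256 − 0.9500 = -0.024.

-0.024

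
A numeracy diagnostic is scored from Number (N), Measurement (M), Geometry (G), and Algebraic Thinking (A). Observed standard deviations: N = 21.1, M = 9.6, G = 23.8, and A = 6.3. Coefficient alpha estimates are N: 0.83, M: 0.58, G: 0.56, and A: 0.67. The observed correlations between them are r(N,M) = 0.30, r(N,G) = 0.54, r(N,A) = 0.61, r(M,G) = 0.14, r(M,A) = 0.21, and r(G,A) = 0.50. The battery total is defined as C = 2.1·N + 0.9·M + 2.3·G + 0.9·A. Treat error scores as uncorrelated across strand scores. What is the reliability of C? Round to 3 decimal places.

Var(C) = 2.1²·21.1² + 0.9²·9.6² + 2.3²·23.8² + 0.9²·6.3² + 2·[1.89·21.1·9.6·0.30 + 4.83·21.1·23.8·0.54 + 1.89·21.1·6.3·0.61 + 2.07·9.6·23.8·0.14 + 0.81·9.6·6.3·0.21 + 2.07·23.8·6.3·0.50] = 5066.64 + 3619.16 = 8685.81.
With uncorrelated errors the cross-covariances are all true-score covariance, so they carry over unchanged; only the diagonal terms shrink to ρᵢσᵢ².
True-score variance = [2.1²·21.1²·0.83 + 0.9²·9.6²·0.58 + 2.3²·23.8²·0.56 + 0.9²·6.3²·0.67] + 3619.16 = 3372.46 + 3619.16 = 6991.62.
Reliability = 6991.62 / 8685.81 = 0.805.

0.805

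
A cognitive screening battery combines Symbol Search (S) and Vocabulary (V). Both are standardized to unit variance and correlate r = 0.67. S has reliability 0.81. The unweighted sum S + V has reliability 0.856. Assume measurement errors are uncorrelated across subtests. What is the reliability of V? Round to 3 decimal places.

Var(S+V) = 2 + 2·0.67 = 3.340.
True-score variance = ρ_S + ρ_V + 2·0.67, so 0.856 = (0.81 + ρ_V + 1.34) / 3.340.
ρ_V = 0.856·3.340 − 0.81 − 1.34 = 0.709.

0.709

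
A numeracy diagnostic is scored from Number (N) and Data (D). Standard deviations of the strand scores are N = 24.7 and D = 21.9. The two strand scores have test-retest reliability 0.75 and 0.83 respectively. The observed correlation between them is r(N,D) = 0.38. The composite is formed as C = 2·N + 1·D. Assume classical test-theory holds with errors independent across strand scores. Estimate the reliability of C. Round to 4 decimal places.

Var(C) = 2²·24.7² + 21.9² + 2·[2·24.7·21.9·0.38] = 2919.97 + 822.214 = 3742.18.
Because errors are independent across components, Cov(Tᵢ,Tⱼ) = Cov(Xᵢ,Xⱼ); the off-diagonal part of the true-score variance is the same as above.
True-score variance = [2²·24.7²·0.75 + 21.9²·0.83] + 822.214 = 2228.35 + 822.214 = 3050.56.
Reliability = 3050.56 / 3742.18 = 0.8152.

0.8152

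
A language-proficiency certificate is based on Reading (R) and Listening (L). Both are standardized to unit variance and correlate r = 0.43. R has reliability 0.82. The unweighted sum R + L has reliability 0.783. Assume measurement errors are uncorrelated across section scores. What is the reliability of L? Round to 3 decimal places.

Var(R+L) = 2 + 2·0.43 = 2.860.
True-score variance = ρ_R + ρ_L + 2·0.43, so 0.783 = (0.82 + ρ_L + 0.86) / 2.860.
ρ_L = 0.783·2.860 − 0.82 − 0.86 = 0.559.

0.559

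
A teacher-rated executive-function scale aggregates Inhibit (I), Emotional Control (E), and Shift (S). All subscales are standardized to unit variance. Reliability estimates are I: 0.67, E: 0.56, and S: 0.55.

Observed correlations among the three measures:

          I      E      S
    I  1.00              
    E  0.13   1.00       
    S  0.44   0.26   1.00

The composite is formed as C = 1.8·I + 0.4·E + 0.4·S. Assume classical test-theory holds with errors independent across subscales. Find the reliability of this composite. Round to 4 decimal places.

Var(C) = 1.8² + 0.4² + 0.4² + 2·[0.72·0.13 + 0.72·0.44 + 0.16·0.26] = 3.56 + 0.904 = 4.464.
With uncorrelated errors the cross-covariances are all true-score covariance, so they carry over unchanged; only the diagonal terms shrink to ρᵢσᵢ².
True-score variance = [1.8²·0.67 + 0.4²·0.56 + 0.4²·0.55] + 0.904 = 2.3484 + 0.904 = 3.2524.
Reliability = 3.2524 / 4.464 = 0.7286.

0.7286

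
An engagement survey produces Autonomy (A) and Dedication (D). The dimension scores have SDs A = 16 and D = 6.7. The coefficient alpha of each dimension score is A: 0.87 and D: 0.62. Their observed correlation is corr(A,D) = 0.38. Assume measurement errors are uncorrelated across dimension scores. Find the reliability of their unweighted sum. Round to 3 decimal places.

0.868

Var(A+D) = 16² + 6.7² + 2·[16·6.7·0.38] = 300.89 + 81.472 = 382.362.
With uncorrelated errors the cross-covariances are all true-score covariance, so they carry over unchanged; only the diagonal terms shrink to ρᵢσᵢ².
True-score variance = [16²·0.87 + 6.7²·0.62] + 81.472 = 250.552 + 81.472 = 332.024.
Reliability = 332.024 / 382.362 = 0.868.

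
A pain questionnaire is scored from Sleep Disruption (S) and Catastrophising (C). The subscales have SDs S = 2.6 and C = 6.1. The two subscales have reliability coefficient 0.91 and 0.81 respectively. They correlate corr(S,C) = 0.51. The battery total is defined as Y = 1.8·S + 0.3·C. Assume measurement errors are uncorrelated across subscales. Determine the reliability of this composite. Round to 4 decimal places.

0.9233

Var(Y) = 1.8²·2.6² + 0.3²·6.1² + 2·[0.54·2.6·6.1·0.51] = 25.2513 + 8.73569 = 33.987.
Because errors are independent across components, Cov(Tᵢ,Tⱼ) = Cov(Xᵢ,Xⱼ); the off-diagonal part of the true-score variance is the same as above.
True-score variance = [1.8²·2.6²·0.91 + 0.3²·6.1²·0.81] + 8.73569 = 22.6438 + 8.73569 = 31.3795.
Reliability = 31.3795 / 33.987 = 0.9233.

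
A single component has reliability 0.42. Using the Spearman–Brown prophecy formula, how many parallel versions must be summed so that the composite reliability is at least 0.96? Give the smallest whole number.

34

k ≥ ρ*(1−ρ₁)/(ρ₁(1−ρ*)) = 0.96·0.58 / (0.42·0.04) = 33.143.
Smallest integer k = 34.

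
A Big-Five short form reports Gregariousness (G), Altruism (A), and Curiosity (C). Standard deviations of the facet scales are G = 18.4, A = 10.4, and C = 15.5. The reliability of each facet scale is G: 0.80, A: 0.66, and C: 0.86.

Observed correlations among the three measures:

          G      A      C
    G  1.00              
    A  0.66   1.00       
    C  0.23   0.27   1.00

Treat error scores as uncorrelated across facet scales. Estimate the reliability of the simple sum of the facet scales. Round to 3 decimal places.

Var(G+A+C) = 18.4² + 10.4² + 15.5² + 2·[18.4·10.4·0.66 + 18.4·15.5·0.23 + 10.4·15.5·0.27] = 686.97 + 470.835 = 1157.81.
With uncorrelated errors the cross-covariances are all true-score covariance, so they carry over unchanged; only the diagonal terms shrink to ρᵢσᵢ².
True-score variance = [18.4²·0.80 + 10.4²·0.66 + 15.5²·0.86] + 470.835 = 548.849 + 470.835 = 1019.68.
Reliability = 1019.68 / 1157.81 = 0.881.

0.881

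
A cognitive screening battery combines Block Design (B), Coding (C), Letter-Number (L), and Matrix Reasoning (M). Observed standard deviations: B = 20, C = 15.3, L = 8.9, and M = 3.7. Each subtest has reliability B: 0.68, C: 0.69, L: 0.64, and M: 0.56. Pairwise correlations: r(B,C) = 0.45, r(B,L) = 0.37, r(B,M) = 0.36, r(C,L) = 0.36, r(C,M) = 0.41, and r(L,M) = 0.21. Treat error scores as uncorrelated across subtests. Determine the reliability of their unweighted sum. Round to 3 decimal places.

0.825

Var(B+C+L+M) = 20² + 15.3² + 8.9² + 3.7² + 2·[20·15.3·0.45 + 20·8.9·0.37 + 20·3.7·0.36 + 15.3·8.9·0.36 + 15.3·3.7·0.41 + 8.9·3.7·0.21] = 726.99 + 618.693 = 1345.68.
With uncorrelated errors the cross-covariances are all true-score covariance, so they carry over unchanged; only the diagonal terms shrink to ρᵢσᵢ².
True-score variance = [20²·0.68 + 15.3²·0.69 + 8.9²·0.64 + 3.7²·0.56] + 618.693 = 491.883 + 618.693 = 1110.58.
Reliability = 1110.58 / 1345.68 = 0.825.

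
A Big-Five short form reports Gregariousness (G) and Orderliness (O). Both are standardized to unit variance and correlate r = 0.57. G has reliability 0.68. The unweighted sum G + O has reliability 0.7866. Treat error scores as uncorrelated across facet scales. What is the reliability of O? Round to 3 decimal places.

0.650

Var(G+O) = 2 + 2·0.57 = 3.140.
True-score variance = ρ_G + ρ_O + 2·0.57, so 0.7866 = (0.68 + ρ_O + 1.14) / 3.140.
ρ_O = 0.7866·3.140 − 0.68 − 1.14 = 0.650.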